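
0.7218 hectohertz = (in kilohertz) 0.07218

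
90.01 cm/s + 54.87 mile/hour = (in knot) 49.43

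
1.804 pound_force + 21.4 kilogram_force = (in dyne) 2.179e+07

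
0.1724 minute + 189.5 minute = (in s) 1.138e+04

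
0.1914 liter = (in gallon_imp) 0.0421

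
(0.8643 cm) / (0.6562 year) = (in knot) 8.119e-10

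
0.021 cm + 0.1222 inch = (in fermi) 3.314e+12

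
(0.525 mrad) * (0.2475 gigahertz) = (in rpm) 1.241e+06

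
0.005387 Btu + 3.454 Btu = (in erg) 3.65e+10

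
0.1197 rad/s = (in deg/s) 6.858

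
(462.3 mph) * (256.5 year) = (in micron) 1.672e+18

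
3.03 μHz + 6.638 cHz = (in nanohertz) 6.638e+07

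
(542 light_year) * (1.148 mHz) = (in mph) 1.317e+16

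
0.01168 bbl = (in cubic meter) 0.001857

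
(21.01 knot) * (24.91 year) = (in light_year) 8.975e-07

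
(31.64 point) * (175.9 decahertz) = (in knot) 38.16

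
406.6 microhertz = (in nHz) 4.066e+05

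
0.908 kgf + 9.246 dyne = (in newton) 8.905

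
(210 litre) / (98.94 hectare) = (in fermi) 2.122e+08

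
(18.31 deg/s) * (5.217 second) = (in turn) 0.2653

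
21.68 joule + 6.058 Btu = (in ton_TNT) 1.533e-06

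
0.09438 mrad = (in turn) 1.502e-05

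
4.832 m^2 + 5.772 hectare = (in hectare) 5.772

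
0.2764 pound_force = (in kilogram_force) 0.1254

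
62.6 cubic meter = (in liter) 6.26e+04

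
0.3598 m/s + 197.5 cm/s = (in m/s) 2.335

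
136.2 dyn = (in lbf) 0.0003062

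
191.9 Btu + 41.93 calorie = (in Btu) 192.1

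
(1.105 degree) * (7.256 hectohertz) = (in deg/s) 801.8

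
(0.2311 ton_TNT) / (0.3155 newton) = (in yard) 3.352e+09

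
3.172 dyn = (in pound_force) 7.131e-06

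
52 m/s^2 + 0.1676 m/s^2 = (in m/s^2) 52.17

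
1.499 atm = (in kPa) 151.9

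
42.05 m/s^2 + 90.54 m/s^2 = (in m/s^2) 132.6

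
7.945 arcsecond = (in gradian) 0.002452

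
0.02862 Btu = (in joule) 30.2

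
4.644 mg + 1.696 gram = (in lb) 0.003749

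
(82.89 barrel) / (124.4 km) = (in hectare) 1.059e-08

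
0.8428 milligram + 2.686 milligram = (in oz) 0.0001245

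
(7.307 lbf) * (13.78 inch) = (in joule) 11.38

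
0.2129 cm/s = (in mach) 6.253e-06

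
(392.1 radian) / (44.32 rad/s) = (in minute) 0.1475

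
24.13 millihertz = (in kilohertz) 2.413e-05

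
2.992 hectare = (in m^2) 2.992e+04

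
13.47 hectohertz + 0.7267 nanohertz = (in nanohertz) 1.347e+12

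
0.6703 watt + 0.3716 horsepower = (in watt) 277.8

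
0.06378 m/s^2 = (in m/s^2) 0.06378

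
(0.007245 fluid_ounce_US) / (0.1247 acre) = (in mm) 4.246e-07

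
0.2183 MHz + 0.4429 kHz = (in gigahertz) 0.0002187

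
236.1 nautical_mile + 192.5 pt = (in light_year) 4.622e-11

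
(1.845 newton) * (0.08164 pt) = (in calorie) 1.27e-05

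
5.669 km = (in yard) 6200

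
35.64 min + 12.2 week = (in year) 0.234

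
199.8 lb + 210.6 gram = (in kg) 90.84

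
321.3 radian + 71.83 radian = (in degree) 2.252e+04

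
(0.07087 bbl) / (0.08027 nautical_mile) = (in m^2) 7.579e-05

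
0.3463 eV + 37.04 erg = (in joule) 3.704e-06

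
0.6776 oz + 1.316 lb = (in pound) 1.358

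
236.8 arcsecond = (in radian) 0.001148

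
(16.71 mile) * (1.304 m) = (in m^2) 3.507e+04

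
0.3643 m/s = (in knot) 0.7081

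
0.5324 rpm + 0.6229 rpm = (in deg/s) 6.932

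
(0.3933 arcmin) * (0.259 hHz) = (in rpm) 0.0283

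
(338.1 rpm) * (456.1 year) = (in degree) 2.918e+13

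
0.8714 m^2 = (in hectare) 8.714e-05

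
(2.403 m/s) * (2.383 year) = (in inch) 7.11e+09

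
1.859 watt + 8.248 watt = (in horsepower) 0.01355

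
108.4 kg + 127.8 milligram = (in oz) 3824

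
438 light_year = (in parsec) 134.3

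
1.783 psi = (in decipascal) 1.229e+05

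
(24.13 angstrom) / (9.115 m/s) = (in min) 4.412e-12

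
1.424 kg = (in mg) 1.424e+06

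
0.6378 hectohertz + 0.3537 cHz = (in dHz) 637.8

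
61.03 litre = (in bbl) 0.3839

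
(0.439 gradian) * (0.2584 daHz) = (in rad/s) 0.01782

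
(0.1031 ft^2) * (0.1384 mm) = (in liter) 0.001326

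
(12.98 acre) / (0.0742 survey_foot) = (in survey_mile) 1443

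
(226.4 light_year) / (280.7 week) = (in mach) 3.705e+07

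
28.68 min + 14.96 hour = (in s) 5.558e+04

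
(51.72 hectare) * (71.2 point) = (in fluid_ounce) 4.393e+08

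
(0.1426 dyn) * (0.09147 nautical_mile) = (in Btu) 2.29e-07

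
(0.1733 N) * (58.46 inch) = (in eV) 1.606e+18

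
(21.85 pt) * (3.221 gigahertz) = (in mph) 5.554e+07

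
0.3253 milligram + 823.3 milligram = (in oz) 0.02905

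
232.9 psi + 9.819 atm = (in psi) 377.2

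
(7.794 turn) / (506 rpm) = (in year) 2.931e-08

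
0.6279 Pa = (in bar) 6.279e-06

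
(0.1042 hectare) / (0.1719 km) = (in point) 1.718e+04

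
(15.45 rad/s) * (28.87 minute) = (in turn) 4259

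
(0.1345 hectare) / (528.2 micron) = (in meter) 2.546e+06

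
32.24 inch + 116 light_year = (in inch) 4.321e+19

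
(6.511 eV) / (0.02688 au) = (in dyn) 2.594e-23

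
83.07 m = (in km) 0.08307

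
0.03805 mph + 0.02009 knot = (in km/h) 0.09844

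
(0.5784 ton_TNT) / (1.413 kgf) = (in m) 1.746e+08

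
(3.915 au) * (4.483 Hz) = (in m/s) 2.626e+12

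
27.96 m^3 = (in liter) 2.796e+04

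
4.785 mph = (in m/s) 2.139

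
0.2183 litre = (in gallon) 0.05767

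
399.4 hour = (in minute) 2.396e+04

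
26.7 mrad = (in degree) 1.53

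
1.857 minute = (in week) 0.0001842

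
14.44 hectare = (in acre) 35.68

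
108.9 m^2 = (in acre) 0.02691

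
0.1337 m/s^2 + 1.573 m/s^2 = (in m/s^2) 1.707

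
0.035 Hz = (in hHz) 0.00035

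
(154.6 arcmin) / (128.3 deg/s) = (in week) 3.321e-08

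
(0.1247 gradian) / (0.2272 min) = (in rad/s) 0.0001437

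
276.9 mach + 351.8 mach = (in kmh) 7.707e+05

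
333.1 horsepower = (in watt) 2.484e+05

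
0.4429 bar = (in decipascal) 4.429e+05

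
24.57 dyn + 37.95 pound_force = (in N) 168.8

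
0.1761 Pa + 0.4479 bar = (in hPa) 447.9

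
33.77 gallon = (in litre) 127.8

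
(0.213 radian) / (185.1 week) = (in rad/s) 1.903e-09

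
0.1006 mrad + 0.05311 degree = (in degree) 0.05887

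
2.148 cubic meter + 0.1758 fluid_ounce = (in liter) 2148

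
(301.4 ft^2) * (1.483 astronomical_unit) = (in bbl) 3.907e+13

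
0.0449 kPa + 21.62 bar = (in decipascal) 2.162e+07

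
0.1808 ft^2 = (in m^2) 0.0168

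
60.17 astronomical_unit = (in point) 2.552e+16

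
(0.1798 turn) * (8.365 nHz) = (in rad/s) 9.45e-09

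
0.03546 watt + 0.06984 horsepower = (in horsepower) 0.06989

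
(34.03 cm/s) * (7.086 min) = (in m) 144.7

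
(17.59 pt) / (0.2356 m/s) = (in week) 4.355e-08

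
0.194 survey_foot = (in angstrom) 5.913e+08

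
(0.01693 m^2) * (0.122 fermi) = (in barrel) 1.299e-17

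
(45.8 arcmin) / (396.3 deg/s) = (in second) 0.001926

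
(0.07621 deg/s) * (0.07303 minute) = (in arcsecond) 1202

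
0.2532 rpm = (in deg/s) 1.519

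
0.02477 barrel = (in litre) 3.938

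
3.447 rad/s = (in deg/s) 197.5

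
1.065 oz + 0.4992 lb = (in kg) 0.2566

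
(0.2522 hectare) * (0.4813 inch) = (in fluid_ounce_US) 1.043e+06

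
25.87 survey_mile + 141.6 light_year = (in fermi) 1.34e+33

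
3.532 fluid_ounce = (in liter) 0.1045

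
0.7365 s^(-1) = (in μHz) 7.365e+05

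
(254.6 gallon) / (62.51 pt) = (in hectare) 0.00437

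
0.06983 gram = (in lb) 0.0001539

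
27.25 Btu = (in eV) 1.794e+23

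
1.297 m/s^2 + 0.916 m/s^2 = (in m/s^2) 2.213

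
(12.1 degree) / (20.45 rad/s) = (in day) 1.195e-07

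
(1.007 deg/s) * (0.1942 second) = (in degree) 0.1956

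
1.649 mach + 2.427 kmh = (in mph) 1258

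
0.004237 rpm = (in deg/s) 0.02542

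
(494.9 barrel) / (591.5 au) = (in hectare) 8.892e-17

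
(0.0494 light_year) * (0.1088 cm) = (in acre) 1.257e+08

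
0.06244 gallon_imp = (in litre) 0.2839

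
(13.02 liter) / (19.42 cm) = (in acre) 1.657e-05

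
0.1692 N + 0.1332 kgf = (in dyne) 1.475e+05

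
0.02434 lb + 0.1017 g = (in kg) 0.01114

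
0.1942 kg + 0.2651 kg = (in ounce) 16.2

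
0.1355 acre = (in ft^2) 5902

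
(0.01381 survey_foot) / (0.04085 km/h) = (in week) 6.133e-07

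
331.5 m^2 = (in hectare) 0.03315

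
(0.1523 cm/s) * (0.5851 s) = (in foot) 0.002924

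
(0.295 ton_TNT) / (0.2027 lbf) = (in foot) 4.491e+09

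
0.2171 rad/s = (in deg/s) 12.44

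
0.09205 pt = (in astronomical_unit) 2.171e-16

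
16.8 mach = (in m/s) 5720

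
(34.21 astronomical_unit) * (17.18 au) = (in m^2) 1.315e+25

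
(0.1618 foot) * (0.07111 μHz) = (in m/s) 3.507e-09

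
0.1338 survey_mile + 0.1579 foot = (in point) 6.105e+05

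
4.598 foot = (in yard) 1.533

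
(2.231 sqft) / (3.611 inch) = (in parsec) 7.323e-17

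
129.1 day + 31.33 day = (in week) 22.92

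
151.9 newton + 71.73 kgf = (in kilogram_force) 87.22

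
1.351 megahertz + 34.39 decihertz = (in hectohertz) 1.351e+04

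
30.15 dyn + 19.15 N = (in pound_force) 4.305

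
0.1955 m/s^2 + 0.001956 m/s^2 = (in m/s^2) 0.1975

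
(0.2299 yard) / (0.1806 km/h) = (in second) 4.19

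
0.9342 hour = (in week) 0.005561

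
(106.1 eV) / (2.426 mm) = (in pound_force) 1.575e-15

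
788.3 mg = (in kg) 0.0007883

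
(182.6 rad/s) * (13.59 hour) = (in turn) 1.422e+06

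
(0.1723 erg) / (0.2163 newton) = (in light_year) 8.42e-24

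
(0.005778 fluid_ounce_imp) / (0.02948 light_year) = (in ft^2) 6.336e-21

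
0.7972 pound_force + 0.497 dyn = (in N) 3.546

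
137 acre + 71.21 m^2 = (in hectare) 55.45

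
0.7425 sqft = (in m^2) 0.06898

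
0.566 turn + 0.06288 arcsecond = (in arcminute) 1.223e+04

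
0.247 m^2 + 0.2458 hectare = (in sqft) 2.646e+04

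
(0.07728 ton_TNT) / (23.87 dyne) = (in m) 1.355e+12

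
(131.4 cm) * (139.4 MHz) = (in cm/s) 1.832e+10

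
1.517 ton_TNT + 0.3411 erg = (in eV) 3.962e+28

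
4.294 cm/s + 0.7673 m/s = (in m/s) 0.8102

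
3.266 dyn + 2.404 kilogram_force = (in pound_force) 5.3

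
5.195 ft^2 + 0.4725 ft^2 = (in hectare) 5.265e-05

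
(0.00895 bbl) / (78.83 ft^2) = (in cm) 0.01943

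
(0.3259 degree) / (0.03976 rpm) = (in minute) 0.02277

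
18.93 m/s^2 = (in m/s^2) 18.93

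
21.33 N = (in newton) 21.33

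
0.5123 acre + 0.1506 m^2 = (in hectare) 0.2073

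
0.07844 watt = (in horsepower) 0.0001052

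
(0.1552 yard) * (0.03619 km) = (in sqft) 55.28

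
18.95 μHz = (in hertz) 1.895e-05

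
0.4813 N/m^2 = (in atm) 4.75e-06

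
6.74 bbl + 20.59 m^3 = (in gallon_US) 5722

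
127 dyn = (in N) 0.00127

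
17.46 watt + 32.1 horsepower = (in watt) 2.395e+04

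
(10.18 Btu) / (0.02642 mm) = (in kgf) 4.145e+07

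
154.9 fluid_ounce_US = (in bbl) 0.02881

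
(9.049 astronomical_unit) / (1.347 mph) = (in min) 3.747e+10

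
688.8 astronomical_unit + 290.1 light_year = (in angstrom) 2.745e+28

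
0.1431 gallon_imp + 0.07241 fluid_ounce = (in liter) 0.6527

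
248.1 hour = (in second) 8.932e+05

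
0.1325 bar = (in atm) 0.1308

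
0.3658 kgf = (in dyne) 3.587e+05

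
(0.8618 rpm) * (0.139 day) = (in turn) 172.5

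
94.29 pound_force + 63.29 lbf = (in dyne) 7.01e+07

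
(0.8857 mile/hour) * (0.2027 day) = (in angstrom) 6.934e+13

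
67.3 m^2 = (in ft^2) 724.4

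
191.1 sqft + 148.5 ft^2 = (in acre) 0.007796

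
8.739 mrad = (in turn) 0.001391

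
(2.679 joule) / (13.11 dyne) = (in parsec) 6.622e-13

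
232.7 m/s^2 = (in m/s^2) 232.7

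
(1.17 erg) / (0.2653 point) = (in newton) 0.00125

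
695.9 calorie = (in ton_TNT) 6.959e-07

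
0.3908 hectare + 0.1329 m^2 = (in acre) 0.9657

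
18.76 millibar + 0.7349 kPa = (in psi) 0.3787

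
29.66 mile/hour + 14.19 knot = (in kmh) 74.01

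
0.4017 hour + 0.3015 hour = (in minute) 42.19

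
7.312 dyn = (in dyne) 7.312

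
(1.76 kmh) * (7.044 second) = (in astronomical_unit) 2.302e-11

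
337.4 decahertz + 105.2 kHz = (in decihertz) 1.086e+06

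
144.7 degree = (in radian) 2.525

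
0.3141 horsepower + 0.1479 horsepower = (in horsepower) 0.462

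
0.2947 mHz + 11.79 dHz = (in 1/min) 70.76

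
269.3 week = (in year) 5.165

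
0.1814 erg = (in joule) 1.814e-08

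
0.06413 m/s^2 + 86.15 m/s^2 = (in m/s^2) 86.21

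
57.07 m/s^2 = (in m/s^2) 57.07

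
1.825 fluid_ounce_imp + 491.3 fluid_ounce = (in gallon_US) 3.852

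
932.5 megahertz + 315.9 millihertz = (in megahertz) 932.5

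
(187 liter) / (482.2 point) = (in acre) 0.0002716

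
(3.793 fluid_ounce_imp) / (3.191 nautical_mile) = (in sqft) 1.963e-07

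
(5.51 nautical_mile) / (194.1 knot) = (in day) 0.001183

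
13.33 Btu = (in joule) 1.406e+04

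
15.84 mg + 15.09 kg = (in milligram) 1.509e+07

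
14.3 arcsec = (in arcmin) 0.2383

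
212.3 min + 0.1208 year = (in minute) 6.37e+04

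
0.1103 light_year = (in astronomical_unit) 6975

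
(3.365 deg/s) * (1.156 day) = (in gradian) 3.734e+05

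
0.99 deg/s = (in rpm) 0.165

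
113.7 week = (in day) 795.9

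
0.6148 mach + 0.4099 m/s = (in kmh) 755.1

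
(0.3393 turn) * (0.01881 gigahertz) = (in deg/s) 2.298e+09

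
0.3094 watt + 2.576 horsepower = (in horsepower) 2.576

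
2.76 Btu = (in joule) 2912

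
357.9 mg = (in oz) 0.01262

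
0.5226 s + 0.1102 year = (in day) 40.22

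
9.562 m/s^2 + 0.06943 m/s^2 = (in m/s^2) 9.631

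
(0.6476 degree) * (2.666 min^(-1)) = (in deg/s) 0.02878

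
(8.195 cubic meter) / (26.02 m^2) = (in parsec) 1.021e-17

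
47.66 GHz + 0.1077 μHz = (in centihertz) 4.766e+12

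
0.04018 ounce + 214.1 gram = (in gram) 215.2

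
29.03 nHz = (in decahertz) 2.903e-09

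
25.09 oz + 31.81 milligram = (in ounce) 25.09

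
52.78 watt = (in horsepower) 0.07078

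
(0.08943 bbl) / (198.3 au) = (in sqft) 5.159e-15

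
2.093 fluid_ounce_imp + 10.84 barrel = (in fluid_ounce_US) 5.828e+04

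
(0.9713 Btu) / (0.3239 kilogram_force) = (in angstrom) 3.226e+12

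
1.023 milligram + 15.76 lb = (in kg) 7.149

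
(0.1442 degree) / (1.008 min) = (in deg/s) 0.002384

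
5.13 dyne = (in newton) 5.13e-05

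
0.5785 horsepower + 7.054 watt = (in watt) 438.4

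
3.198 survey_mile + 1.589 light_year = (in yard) 1.644e+16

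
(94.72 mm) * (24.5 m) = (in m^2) 2.321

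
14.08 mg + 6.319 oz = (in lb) 0.395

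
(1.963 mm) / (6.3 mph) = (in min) 1.162e-05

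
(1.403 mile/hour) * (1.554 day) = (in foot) 2.763e+05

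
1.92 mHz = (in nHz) 1.92e+06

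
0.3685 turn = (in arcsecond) 4.776e+05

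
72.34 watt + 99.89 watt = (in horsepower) 0.231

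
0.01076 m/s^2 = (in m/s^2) 0.01076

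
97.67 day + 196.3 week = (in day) 1472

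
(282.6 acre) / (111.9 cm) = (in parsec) 3.312e-11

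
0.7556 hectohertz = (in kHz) 0.07556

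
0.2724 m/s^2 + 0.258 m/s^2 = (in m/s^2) 0.5304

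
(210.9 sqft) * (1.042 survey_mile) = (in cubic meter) 3.286e+04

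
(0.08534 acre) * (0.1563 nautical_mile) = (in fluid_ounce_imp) 3.518e+09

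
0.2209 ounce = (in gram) 6.262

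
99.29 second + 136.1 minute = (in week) 0.01367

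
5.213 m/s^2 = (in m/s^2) 5.213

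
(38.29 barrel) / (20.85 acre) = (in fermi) 7.215e+10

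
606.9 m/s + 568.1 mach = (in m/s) 1.94e+05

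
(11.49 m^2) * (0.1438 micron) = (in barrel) 1.039e-05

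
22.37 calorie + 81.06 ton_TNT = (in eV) 2.117e+30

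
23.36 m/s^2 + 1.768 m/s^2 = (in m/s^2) 25.13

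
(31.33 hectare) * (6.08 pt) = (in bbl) 4227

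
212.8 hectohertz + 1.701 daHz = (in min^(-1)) 1.278e+06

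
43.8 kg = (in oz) 1545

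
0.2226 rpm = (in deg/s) 1.336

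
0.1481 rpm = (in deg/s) 0.8886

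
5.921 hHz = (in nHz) 5.921e+11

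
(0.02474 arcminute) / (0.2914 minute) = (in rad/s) 4.116e-07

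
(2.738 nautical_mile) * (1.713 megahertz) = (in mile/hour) 1.943e+10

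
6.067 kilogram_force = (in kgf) 6.067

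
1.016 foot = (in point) 877.8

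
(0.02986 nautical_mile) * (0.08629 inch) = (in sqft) 1.305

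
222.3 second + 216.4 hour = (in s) 7.793e+05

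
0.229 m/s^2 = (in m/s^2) 0.229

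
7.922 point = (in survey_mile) 1.737e-06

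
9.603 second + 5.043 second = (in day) 0.0001695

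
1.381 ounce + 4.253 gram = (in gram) 43.4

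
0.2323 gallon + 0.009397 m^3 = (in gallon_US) 2.715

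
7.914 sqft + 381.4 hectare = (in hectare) 381.4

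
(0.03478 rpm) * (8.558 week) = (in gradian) 1.2e+06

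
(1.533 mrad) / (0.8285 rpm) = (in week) 2.922e-08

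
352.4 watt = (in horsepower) 0.4726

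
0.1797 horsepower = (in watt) 134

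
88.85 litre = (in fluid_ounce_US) 3004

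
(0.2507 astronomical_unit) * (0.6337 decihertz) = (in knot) 4.62e+09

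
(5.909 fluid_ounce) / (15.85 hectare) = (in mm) 1.103e-06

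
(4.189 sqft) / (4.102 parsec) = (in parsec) 9.964e-35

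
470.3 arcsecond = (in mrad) 2.28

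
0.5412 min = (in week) 5.369e-05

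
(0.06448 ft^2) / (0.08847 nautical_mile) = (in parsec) 1.185e-21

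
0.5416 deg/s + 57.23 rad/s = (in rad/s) 57.24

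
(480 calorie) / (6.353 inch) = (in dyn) 1.245e+09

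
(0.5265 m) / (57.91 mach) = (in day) 3.09e-10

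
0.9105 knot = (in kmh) 1.686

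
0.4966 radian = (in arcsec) 1.024e+05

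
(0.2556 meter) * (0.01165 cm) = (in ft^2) 0.0003205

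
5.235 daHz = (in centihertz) 5235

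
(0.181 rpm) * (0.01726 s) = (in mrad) 0.3272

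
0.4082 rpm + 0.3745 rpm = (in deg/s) 4.696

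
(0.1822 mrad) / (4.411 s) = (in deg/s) 0.002367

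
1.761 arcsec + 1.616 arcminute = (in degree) 0.02742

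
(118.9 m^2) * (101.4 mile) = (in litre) 1.94e+10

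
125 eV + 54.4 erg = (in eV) 3.395e+13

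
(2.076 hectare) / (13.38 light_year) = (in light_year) 1.733e-29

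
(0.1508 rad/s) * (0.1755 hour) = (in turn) 15.16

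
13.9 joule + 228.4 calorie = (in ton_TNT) 2.317e-07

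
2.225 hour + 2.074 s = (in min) 133.5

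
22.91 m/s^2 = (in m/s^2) 22.91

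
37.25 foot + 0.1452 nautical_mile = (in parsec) 9.083e-15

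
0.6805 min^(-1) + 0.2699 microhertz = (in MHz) 1.134e-08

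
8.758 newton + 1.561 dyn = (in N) 8.758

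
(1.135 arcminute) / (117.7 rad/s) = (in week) 4.638e-12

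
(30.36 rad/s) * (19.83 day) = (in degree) 2.98e+09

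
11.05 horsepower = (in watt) 8240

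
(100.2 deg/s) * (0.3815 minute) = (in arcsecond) 8.257e+06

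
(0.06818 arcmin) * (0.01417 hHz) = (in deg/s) 0.00161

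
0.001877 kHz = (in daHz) 0.1877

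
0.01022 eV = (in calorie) 3.914e-22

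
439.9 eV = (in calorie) 1.685e-17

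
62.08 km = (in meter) 6.208e+04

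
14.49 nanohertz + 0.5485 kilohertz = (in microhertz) 5.485e+08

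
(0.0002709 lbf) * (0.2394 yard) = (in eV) 1.646e+15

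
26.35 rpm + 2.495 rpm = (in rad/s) 3.021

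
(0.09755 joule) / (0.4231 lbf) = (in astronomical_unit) 3.465e-13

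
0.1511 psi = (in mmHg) 7.814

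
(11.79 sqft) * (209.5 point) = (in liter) 80.95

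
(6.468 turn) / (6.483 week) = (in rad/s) 1.036e-05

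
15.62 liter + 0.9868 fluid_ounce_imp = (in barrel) 0.09842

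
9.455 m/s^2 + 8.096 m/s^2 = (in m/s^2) 17.55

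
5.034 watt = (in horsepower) 0.006751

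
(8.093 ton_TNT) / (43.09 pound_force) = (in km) 1.767e+05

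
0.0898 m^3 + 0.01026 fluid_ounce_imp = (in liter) 89.8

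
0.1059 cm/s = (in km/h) 0.003812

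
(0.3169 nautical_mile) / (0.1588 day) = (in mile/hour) 0.09569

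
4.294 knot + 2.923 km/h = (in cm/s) 302.1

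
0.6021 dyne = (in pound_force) 1.354e-06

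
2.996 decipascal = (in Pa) 0.2996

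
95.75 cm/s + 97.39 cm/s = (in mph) 4.32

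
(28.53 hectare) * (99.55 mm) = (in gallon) 7.503e+06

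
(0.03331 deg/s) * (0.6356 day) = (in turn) 5.081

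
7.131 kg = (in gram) 7131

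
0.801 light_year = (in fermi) 7.578e+30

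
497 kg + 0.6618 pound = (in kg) 497.3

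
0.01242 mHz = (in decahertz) 1.242e-06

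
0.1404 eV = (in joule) 2.249e-20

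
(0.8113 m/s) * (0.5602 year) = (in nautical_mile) 7739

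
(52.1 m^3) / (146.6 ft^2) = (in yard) 4.183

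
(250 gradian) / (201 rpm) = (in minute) 0.003109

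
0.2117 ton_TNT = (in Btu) 8.395e+05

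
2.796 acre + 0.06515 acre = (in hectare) 1.158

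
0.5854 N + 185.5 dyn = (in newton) 0.5873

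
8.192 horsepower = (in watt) 6109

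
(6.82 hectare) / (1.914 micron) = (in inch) 1.403e+12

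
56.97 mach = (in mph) 4.339e+04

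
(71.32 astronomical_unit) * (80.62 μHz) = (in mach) 2.526e+06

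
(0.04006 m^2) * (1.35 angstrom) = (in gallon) 1.429e-09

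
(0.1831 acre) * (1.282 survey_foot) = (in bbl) 1821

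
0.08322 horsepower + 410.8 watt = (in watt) 472.9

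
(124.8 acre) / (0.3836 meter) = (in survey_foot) 4.32e+06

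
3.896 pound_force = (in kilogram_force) 1.767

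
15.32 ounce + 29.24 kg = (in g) 2.967e+04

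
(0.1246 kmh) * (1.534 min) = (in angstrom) 3.186e+10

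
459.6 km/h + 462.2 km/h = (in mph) 572.8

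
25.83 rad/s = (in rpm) 246.7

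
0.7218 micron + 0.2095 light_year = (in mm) 1.982e+18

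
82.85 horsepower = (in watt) 6.178e+04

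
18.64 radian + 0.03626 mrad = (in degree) 1068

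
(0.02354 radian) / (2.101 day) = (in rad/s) 1.297e-07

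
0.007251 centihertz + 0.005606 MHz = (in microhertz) 5.606e+09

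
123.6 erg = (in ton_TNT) 2.954e-15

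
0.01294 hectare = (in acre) 0.03198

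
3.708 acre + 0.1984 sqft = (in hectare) 1.501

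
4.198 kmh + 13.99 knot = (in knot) 16.26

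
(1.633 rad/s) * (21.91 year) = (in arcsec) 2.327e+14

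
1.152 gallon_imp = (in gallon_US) 1.383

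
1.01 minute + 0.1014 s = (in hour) 0.01686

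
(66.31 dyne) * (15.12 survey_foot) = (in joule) 0.003056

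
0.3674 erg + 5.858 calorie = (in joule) 24.51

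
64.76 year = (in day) 2.364e+04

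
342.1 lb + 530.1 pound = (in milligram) 3.956e+08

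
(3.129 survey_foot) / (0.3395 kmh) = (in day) 0.000117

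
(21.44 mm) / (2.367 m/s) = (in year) 2.872e-10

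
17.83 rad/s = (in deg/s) 1022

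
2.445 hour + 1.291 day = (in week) 0.199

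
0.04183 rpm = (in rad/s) 0.00438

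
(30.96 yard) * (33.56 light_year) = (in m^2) 8.988e+18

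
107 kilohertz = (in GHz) 0.000107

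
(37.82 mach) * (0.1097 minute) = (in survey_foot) 2.781e+05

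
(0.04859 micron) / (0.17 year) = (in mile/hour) 2.027e-14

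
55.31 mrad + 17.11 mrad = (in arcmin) 249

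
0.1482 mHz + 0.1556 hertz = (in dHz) 1.557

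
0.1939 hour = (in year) 2.213e-05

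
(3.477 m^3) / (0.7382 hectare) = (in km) 4.71e-07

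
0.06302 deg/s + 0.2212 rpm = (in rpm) 0.2317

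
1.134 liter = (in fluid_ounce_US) 38.35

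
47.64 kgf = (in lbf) 105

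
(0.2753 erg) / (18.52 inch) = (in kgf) 5.968e-09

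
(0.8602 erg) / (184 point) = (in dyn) 0.1325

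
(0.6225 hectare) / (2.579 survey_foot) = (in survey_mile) 4.921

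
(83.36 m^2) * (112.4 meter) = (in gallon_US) 2.475e+06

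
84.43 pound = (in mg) 3.83e+07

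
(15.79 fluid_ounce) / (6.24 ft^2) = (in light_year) 8.514e-20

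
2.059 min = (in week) 0.0002043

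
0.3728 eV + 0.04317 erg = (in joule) 4.317e-09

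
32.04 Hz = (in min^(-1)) 1922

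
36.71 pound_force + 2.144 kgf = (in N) 184.3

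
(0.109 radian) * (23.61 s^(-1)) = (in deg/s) 147.5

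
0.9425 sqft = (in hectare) 8.756e-06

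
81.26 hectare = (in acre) 200.8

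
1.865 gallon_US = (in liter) 7.06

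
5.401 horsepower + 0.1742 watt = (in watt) 4028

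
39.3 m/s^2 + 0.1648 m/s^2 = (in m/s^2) 39.46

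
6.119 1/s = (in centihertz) 611.9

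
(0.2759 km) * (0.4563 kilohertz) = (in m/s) 1.259e+05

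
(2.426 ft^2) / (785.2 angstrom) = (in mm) 2.87e+09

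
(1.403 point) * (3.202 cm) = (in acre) 3.916e-09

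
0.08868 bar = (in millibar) 88.68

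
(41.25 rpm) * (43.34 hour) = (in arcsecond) 1.39e+11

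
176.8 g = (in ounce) 6.236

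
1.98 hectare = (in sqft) 2.131e+05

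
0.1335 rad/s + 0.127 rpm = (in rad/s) 0.1468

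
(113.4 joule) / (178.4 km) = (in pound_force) 0.0001429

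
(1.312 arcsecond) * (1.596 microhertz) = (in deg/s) 5.817e-10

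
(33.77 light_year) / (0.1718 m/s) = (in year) 5.897e+10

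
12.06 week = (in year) 0.2313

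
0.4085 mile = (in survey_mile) 0.4085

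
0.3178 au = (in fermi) 4.754e+25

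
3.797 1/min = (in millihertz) 63.28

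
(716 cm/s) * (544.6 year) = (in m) 1.23e+11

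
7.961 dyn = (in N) 7.961e-05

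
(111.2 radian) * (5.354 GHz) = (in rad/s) 5.954e+11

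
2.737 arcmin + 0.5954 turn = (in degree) 214.4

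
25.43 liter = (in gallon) 6.718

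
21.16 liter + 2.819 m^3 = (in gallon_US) 750.3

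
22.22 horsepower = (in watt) 1.657e+04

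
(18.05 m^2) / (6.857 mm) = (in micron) 2.632e+09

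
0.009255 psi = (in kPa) 0.06381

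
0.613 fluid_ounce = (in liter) 0.01813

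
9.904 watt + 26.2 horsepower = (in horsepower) 26.21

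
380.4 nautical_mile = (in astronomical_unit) 4.709e-06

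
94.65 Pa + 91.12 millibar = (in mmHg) 69.06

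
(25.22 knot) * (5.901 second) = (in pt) 2.17e+05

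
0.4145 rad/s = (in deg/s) 23.75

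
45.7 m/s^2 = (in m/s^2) 45.7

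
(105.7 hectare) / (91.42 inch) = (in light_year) 4.811e-11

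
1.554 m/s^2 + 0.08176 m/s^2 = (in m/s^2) 1.636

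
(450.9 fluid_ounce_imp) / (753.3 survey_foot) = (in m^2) 5.58e-05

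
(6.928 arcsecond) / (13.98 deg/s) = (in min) 2.294e-06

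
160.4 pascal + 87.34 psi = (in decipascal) 6.023e+06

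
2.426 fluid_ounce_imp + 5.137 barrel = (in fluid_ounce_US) 2.762e+04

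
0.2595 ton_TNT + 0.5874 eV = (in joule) 1.086e+09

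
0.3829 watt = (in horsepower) 0.0005135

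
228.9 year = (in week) 1.194e+04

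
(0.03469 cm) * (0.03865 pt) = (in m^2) 4.73e-09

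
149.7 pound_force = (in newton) 665.9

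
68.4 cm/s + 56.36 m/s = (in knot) 110.9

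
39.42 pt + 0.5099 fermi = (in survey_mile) 8.641e-06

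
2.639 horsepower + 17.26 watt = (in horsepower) 2.662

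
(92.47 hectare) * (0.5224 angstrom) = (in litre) 0.04831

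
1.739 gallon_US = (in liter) 6.583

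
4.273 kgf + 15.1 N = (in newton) 57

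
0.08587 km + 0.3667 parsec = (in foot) 3.712e+16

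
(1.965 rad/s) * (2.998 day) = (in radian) 5.09e+05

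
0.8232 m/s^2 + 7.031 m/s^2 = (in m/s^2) 7.854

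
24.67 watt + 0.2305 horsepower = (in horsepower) 0.2636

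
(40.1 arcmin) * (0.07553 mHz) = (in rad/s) 8.81e-07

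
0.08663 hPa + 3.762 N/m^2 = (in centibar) 0.01243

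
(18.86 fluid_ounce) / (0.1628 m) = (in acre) 8.466e-07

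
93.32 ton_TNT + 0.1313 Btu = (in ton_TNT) 93.32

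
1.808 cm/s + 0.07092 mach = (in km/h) 87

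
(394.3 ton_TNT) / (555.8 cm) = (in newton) 2.968e+11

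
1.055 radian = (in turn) 0.1679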